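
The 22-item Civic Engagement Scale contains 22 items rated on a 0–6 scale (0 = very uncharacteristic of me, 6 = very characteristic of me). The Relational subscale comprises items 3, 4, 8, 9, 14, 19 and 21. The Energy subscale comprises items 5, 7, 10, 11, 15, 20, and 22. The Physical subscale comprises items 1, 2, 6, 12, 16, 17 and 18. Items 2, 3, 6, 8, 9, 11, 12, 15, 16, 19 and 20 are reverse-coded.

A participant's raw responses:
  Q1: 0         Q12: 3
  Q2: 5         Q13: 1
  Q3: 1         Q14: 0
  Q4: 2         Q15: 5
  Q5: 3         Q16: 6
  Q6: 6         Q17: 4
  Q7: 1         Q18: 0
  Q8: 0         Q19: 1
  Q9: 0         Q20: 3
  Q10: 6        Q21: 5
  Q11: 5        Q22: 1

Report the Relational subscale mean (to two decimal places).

4.14

Relational items: 3, 4, 8, 9, 14, 19, 21.
Of these, items 3, 8, 9, and 19 are reverse-coded; on a 0–6 scale, reversed = 6 − raw.
  item 3: 6 − 1 = 5
  item 4: 2
  item 8: 6 − 0 = 6
  item 9: 6 − 0 = 6
  item 14: 0
  item 19: 6 − 1 = 5
  item 21: 5
Sum = 5 + 2 + 6 + 6 + 0 + 5 + 5 = 29
Mean = 29 / 7 = 4.14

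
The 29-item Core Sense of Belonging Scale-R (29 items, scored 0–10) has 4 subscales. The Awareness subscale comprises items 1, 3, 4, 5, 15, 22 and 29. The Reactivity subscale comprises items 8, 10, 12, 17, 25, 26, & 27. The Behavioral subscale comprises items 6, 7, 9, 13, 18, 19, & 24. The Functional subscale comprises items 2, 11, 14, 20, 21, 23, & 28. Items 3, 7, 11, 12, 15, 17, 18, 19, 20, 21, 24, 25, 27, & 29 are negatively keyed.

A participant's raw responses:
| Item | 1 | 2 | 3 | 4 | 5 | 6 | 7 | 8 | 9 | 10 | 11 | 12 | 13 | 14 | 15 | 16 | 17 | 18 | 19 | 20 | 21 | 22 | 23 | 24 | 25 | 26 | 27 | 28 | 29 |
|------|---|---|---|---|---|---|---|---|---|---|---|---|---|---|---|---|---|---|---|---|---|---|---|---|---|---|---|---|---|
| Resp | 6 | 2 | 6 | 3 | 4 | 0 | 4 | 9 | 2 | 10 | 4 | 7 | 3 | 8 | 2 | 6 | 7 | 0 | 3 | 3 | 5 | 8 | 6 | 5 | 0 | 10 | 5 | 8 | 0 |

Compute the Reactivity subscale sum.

50

Reactivity items: 8, 10, 12, 17, 25, 26, 27.
Of these, items 12, 17, 25 and 27 are negatively keyed; on a 0–10 scale, reversed = 10 − raw.
  item 8: 9
  item 10: 10
  item 12: 10 − 7 = 3
  item 17: 10 − 7 = 3
  item 25: 10 − 0 = 10
  item 26: 10
  item 27: 10 − 5 = 5
Sum = 9 + 10 + 3 + 3 + 10 + 10 + 5 = 50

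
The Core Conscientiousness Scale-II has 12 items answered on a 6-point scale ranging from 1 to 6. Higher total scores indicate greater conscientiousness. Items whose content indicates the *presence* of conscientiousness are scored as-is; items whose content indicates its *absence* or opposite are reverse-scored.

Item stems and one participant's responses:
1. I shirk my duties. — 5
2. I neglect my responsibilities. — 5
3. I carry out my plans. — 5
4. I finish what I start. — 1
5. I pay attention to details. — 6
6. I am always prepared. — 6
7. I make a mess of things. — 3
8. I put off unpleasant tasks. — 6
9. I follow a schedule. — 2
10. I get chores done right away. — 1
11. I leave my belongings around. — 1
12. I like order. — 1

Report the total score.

37

Items 1, 2, 7, 8, 11 describe the absence/opposite of conscientiousness → reverse-score.
reversed = (1+6) − raw = 7 − raw.
  item 1: 7 − 5 = 2
  item 2: 7 − 5 = 2
  item 3: 5
  item 4: 1
  item 5: 6
  item 6: 6
  item 7: 7 − 3 = 4
  item 8: 7 − 6 = 1
  item 9: 2
  item 10: 1
  item 11: 7 − 1 = 6
  item 12: 1
Total = 2 + 2 + 5 + 1 + 6 + 6 + 4 + 1 + 2 + 1 + 6 + 1 = 37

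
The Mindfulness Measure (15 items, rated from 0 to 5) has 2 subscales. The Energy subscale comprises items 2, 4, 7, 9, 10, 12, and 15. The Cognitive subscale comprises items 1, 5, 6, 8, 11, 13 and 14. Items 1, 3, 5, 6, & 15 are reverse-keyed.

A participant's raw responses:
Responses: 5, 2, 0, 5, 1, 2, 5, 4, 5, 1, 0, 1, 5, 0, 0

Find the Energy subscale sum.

24

Energy items: 2, 4, 7, 9, 10, 12, 15.
Of these, item 15 is reverse-keyed; reversed = (0+5) − raw = 5 − raw.
  item 2: 2
  item 4: 5
  item 7: 5
  item 9: 5
  item 10: 1
  item 12: 1
  item 15: 5 − 0 = 5
Sum = 2 + 5 + 5 + 5 + 1 + 1 + 5 = 24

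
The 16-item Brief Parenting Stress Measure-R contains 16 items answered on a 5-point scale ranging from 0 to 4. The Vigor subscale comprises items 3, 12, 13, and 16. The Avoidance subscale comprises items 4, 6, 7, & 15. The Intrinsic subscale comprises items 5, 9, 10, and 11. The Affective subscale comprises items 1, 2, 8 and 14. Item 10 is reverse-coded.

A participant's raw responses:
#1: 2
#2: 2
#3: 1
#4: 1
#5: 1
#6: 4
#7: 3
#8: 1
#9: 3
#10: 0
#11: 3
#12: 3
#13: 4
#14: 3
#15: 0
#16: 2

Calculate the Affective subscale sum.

Affective items: 1, 2, 8, 14.
  item 1: 2
  item 2: 2
  item 8: 1
  item 14: 3
Sum = 2 + 2 + 1 + 3 = 8

8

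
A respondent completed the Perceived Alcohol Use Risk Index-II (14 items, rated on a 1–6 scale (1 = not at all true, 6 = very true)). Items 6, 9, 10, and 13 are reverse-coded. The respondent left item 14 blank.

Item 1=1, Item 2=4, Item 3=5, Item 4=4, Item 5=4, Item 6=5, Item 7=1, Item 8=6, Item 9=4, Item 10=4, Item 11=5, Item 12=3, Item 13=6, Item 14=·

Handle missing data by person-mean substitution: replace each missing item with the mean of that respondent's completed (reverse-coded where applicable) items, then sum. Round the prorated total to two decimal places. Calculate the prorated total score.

Reverse-coded (on a 1–6 scale, reversed = 7 − raw):
  item 6: 7 − 5 = 2
  item 9: 7 − 4 = 3
  item 10: 7 − 4 = 3
  item 13: 7 − 6 = 1
Completed scored items (13 of 14): 1, 4, 5, 4, 4, 2, 1, 6, 3, 3, 5, 3, 1; sum = 42.
Person mean = 42 / 13 ≈ 3.2308
Prorated total = (42 / 13) × 14 = 45.23 (to 2 dp)

45.23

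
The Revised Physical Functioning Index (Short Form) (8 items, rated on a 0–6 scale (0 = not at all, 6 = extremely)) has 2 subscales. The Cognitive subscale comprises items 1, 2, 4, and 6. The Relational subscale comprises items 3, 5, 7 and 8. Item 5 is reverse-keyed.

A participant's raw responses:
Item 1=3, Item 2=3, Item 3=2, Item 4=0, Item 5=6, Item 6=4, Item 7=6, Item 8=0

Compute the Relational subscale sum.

8

Relational items: 3, 5, 7, 8.
Of these, item 5 is reverse-keyed; reversed = (0+6) − raw = 6 − raw.
  item 3: 2
  item 5: 6 − 6 = 0
  item 7: 6
  item 8: 0
Sum = 2 + 0 + 6 + 0 = 8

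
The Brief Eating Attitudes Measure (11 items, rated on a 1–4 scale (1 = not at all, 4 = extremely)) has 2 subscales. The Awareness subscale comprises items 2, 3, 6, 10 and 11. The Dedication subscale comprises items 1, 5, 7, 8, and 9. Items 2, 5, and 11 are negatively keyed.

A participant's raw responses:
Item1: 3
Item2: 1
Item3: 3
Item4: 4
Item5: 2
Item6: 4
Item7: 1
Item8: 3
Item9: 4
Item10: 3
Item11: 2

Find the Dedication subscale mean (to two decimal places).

Dedication items: 1, 5, 7, 8, 9.
Of these, item 5 is negatively keyed; reversed = (1+4) − raw = 5 − raw.
  item 1: 3
  item 5: 5 − 2 = 3
  item 7: 1
  item 8: 3
  item 9: 4
Sum = 3 + 3 + 1 + 3 + 4 = 14
Mean = 14 / 5 = 2.80

2.80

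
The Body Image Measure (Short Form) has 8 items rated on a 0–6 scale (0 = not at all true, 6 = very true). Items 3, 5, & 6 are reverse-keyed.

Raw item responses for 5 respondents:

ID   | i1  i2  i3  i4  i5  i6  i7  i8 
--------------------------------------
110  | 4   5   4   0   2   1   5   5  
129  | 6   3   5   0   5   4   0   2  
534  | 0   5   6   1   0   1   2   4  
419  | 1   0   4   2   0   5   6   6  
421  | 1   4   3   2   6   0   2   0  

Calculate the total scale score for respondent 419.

Respondent 419 raw: 1, 0, 4, 2, 0, 5, 6, 6.
Reverse-coded (reverse-coded value = 6 − response):
  item 1: 1
  item 2: 0
  item 3: 6 − 4 = 2
  item 4: 2
  item 5: 6 − 0 = 6
  item 6: 6 − 5 = 1
  item 7: 6
  item 8: 6
Sum = 1 + 0 + 2 + 2 + 6 + 1 + 6 + 6 = 24

24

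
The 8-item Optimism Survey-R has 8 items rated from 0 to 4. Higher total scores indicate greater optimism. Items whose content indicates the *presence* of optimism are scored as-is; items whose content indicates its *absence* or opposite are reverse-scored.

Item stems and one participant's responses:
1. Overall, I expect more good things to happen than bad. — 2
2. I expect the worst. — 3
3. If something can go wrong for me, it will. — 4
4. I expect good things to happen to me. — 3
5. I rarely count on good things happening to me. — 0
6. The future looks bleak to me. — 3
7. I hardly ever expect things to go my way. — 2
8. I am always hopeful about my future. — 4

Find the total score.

17

Items 2, 3, 5, 6, 7 describe the absence/opposite of optimism → reverse-score.
reverse-coded value = 4 − response.
  item 1: 2
  item 2: 4 − 3 = 1
  item 3: 4 − 4 = 0
  item 4: 3
  item 5: 4 − 0 = 4
  item 6: 4 − 3 = 1
  item 7: 4 − 2 = 2
  item 8: 4
Total = 2 + 1 + 0 + 3 + 4 + 1 + 2 + 4 = 17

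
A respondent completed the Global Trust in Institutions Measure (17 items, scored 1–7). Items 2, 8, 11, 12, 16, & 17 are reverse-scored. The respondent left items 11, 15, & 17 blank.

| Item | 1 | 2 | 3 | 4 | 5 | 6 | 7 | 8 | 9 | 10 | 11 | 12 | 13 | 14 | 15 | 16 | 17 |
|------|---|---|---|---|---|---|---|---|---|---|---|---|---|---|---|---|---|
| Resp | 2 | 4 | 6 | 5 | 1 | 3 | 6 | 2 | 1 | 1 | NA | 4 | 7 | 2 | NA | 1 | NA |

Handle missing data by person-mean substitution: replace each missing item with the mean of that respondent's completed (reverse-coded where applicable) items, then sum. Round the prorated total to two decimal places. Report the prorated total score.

Reverse-coded (on a 1–7 scale, reversed = 8 − raw):
  item 2: 8 − 4 = 4
  item 8: 8 − 2 = 6
  item 12: 8 − 4 = 4
  item 16: 8 − 1 = 7
Completed scored items (14 of 17): 2, 4, 6, 5, 1, 3, 6, 6, 1, 1, 4, 7, 2, 7; sum = 55.
Person mean = 55 / 14 ≈ 3.9286
Prorated total = (55 / 14) × 17 = 66.79 (to 2 dp)

66.79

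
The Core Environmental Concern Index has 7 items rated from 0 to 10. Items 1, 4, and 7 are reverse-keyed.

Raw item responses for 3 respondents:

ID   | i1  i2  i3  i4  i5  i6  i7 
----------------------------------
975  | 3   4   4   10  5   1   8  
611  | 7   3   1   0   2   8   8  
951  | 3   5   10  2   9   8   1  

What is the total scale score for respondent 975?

Respondent 975 raw: 3, 4, 4, 10, 5, 1, 8.
Reverse-coded (on a 0–10 scale, reversed = 10 − raw):
  item 1: 10 − 3 = 7
  item 2: 4
  item 3: 4
  item 4: 10 − 10 = 0
  item 5: 5
  item 6: 1
  item 7: 10 − 8 = 2
Sum = 7 + 4 + 4 + 0 + 5 + 1 + 2 = 23

23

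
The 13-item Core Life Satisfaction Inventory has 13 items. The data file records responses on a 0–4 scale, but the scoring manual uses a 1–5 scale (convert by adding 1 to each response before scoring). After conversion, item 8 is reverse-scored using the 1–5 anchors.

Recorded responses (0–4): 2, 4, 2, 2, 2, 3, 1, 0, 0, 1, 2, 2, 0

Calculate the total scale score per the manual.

Convert to 1–5: 3, 5, 3, 3, 3, 4, 2, 1, 1, 2, 3, 3, 1
Reverse-coded (reversed = (1+5) − raw = 6 − raw):
  item 8: 6 − 1 = 5
Scored: 3, 5, 3, 3, 3, 4, 2, 5, 1, 2, 3, 3, 1
Total = 38

38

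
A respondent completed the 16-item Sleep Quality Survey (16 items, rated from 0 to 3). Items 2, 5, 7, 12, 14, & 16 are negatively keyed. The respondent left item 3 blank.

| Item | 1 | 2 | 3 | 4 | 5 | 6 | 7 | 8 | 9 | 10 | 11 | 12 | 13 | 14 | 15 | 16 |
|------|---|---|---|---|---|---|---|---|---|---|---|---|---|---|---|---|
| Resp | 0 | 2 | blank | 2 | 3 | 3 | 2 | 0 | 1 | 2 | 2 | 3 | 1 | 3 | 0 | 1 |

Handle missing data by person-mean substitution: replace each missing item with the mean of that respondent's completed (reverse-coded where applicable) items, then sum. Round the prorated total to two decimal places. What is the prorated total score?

16.00

Reverse-coded (reversed = (0+3) − raw = 3 − raw):
  item 2: 3 − 2 = 1
  item 5: 3 − 3 = 0
  item 7: 3 − 2 = 1
  item 12: 3 − 3 = 0
  item 14: 3 − 3 = 0
  item 16: 3 − 1 = 2
Completed scored items (15 of 16): 0, 1, 2, 0, 3, 1, 0, 1, 2, 2, 0, 1, 0, 0, 2; sum = 15.
Person mean = 15 / 15 ≈ 1.0000
Prorated total = (15 / 15) × 16 = 16.00 (to 2 dp)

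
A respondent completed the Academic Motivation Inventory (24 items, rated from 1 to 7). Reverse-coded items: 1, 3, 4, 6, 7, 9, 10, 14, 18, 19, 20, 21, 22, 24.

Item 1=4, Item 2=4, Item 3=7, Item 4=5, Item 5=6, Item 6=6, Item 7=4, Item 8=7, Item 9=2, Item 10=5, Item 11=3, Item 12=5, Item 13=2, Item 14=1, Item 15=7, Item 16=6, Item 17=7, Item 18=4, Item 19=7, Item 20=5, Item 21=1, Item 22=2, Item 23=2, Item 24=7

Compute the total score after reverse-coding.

101

Apply reverse scoring (on a 1–7 scale, reversed = 8 − raw):
  item 1: 8 − 4 = 4
  item 3: 8 − 7 = 1
  item 4: 8 − 5 = 3
  item 6: 8 − 6 = 2
  item 7: 8 − 4 = 4
  item 9: 8 − 2 = 6
  item 10: 8 − 5 = 3
  item 14: 8 − 1 = 7
  item 18: 8 − 4 = 4
  item 19: 8 − 7 = 1
  item 20: 8 − 5 = 3
  item 21: 8 − 1 = 7
  item 22: 8 − 2 = 6
  item 24: 8 − 7 = 1
Scored items: 4, 4, 1, 3, 6, 2, 4, 7, 6, 3, 3, 5, 2, 7, 7, 6, 7, 4, 1, 3, 7, 6, 2, 1
Total = 4 + 4 + 1 + 3 + 6 + 2 + 4 + 7 + 6 + 3 + 3 + 5 + 2 + 7 + 7 + 6 + 7 + 4 + 1 + 3 + 7 + 6 + 2 + 1 = 101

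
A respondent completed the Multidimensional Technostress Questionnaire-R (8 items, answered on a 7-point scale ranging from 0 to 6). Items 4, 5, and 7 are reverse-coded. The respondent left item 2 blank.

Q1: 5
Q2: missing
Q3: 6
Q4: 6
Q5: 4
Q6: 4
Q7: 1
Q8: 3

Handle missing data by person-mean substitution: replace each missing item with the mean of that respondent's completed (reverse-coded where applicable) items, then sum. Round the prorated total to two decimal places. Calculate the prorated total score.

Reverse-coded (reverse-coded value = 6 − response):
  item 4: 6 − 6 = 0
  item 5: 6 − 4 = 2
  item 7: 6 − 1 = 5
Completed scored items (7 of 8): 5, 6, 0, 2, 4, 5, 3; sum = 25.
Person mean = 25 / 7 ≈ 3.5714
Prorated total = (25 / 7) × 8 = 28.57 (to 2 dp)

28.57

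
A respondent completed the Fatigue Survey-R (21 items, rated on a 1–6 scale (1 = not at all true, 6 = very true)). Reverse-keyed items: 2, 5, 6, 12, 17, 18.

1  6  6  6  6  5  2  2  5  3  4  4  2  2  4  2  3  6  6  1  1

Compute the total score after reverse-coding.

59

Raw sum = 77. Reverse-keyed items: 2, 5, 6, 12, 17, 18; their raw sum = 30.
Each reversal replaces raw with 7 − raw, changing the total by 7 − 2·raw per item.
Total = 77 + 6·7 − 2·30 = 77 + 42 − 60 = 59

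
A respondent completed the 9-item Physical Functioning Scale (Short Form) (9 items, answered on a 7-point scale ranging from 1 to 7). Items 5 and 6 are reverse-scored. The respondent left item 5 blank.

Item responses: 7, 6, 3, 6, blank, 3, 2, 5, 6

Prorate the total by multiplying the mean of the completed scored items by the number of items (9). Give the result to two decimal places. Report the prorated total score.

45.00

Reverse-coded (reversed = (1+7) − raw = 8 − raw):
  item 6: 8 − 3 = 5
Completed scored items (8 of 9): 7, 6, 3, 6, 5, 2, 5, 6; sum = 40.
Person mean = 40 / 8 ≈ 5.0000
Prorated total = (40 / 8) × 9 = 45.00 (to 2 dp)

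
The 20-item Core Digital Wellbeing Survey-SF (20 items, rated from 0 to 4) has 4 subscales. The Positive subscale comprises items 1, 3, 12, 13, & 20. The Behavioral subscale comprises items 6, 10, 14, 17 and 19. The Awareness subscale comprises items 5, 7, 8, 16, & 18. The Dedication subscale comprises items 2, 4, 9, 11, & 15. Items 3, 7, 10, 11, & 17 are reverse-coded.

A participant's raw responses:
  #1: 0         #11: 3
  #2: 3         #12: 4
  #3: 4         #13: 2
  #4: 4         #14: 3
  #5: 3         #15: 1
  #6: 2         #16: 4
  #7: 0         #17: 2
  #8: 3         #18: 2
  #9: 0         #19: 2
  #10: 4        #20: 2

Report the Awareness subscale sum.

Awareness items: 5, 7, 8, 16, 18.
Of these, item 7 is reverse-coded; reverse-coded value = 4 − response.
  item 5: 3
  item 7: 4 − 0 = 4
  item 8: 3
  item 16: 4
  item 18: 2
Sum = 3 + 4 + 3 + 4 + 2 = 16

16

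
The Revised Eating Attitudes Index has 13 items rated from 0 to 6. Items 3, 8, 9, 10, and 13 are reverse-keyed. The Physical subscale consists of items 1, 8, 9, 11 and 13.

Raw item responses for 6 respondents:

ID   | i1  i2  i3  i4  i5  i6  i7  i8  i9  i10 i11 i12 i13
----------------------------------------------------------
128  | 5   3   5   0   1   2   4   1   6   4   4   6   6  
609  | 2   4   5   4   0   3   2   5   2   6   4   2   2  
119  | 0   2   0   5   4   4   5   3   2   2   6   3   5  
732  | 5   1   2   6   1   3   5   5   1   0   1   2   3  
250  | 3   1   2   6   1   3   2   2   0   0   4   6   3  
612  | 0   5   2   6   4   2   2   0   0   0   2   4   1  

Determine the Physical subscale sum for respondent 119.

14

Respondent 119 raw: 0, 2, 0, 5, 4, 4, 5, 3, 2, 2, 6, 3, 5.
Physical items: 1, 8, 9, 11, 13.
Reverse-coded (reversed = (0+6) − raw = 6 − raw):
  item 1: 0
  item 8: 6 − 3 = 3
  item 9: 6 − 2 = 4
  item 11: 6
  item 13: 6 − 5 = 1
Sum = 0 + 3 + 4 + 6 + 1 = 14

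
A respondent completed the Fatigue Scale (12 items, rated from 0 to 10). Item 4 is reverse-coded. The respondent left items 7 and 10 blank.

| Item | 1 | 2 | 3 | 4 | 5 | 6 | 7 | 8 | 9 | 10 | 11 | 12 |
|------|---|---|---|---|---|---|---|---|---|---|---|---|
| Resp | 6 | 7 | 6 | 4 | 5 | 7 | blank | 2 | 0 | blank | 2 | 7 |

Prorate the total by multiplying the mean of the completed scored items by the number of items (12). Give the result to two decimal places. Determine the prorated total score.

Reverse-coded (on a 0–10 scale, reversed = 10 − raw):
  item 4: 10 − 4 = 6
Completed scored items (10 of 12): 6, 7, 6, 6, 5, 7, 2, 0, 2, 7; sum = 48.
Person mean = 48 / 10 ≈ 4.8000
Prorated total = (48 / 10) × 12 = 57.60 (to 2 dp)

57.60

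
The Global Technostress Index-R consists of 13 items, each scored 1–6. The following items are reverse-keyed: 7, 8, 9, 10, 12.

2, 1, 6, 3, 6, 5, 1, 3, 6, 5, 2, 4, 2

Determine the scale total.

43

Reverse-coded items (reversed = (1+6) − raw = 7 − raw):
  item 7: 7 − 1 = 6
  item 8: 7 − 3 = 4
  item 9: 7 − 6 = 1
  item 10: 7 − 5 = 2
  item 12: 7 − 4 = 3
After reverse-coding: 2, 1, 6, 3, 6, 5, 6, 4, 1, 2, 2, 3, 2
Total = 2 + 1 + 6 + 3 + 6 + 5 + 6 + 4 + 1 + 2 + 2 + 3 + 2 = 43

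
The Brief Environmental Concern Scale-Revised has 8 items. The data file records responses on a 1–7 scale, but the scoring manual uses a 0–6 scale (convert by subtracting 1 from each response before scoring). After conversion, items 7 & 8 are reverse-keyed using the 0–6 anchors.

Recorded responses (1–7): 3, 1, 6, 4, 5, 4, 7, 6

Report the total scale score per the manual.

Convert to 0–6: 2, 0, 5, 3, 4, 3, 6, 5
Reverse-coded (on a 0–6 scale, reversed = 6 − raw):
  item 7: 6 − 6 = 0
  item 8: 6 − 5 = 1
Scored: 2, 0, 5, 3, 4, 3, 0, 1
Total = 18

18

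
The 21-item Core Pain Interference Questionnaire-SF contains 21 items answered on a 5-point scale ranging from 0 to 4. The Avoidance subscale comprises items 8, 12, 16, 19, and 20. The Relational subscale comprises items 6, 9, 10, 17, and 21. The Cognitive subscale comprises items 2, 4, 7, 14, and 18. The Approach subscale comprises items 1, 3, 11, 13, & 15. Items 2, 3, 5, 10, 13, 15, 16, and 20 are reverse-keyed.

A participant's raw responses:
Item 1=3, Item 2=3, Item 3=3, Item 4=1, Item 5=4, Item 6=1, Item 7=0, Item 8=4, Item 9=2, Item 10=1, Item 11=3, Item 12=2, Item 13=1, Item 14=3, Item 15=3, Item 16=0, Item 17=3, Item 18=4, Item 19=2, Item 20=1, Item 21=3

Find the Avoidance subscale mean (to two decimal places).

Avoidance items: 8, 12, 16, 19, 20.
Of these, items 16 and 20 are reverse-keyed; reversed = (0+4) − raw = 4 − raw.
  item 8: 4
  item 12: 2
  item 16: 4 − 0 = 4
  item 19: 2
  item 20: 4 − 1 = 3
Sum = 4 + 2 + 4 + 2 + 3 = 15
Mean = 15 / 5 = 3.00

3.00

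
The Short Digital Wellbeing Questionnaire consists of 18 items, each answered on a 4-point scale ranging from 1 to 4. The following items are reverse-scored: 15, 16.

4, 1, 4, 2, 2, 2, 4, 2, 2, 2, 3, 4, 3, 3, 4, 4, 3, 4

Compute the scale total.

Raw sum = 53. Reverse-scored items: 15, 16; their raw sum = 8.
Each reversal replaces raw with 5 − raw, changing the total by 5 − 2·raw per item.
Total = 53 + 2·5 − 2·8 = 53 + 10 − 16 = 47

47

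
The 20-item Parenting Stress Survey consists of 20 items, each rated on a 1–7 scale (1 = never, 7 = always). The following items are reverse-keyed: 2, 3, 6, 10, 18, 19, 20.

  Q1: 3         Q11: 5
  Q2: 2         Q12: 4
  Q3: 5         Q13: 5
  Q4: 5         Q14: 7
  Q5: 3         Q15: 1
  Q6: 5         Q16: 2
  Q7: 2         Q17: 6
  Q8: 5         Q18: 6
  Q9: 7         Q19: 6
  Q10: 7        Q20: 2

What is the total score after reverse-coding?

Reversing items 2, 3, 6, 10, 18, 19 and 20 with 8 − raw:
Total = 3 + (8−2) + (8−5) + 5 + 3 + (8−5) + 2 + 5 + 7 + (8−7) + 5 + 4 + 5 + 7 + 1 + 2 + 6 + (8−6) + (8−6) + (8−2)
      = 3 + 6 + 3 + 5 + 3 + 3 + 2 + 5 + 7 + 1 + 5 + 4 + 5 + 7 + 1 + 2 + 6 + 2 + 2 + 6 = 78

78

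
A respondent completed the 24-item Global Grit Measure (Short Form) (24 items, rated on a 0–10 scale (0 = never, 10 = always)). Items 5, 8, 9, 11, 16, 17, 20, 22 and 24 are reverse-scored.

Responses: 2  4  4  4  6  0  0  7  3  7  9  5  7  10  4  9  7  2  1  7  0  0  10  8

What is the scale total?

94

Raw sum = 116. Reverse-scored items: 5, 8, 9, 11, 16, 17, 20, 22, 24; their raw sum = 56.
Each reversal replaces raw with 10 − raw, changing the total by 10 − 2·raw per item.
Total = 116 + 9·10 − 2·56 = 116 + 90 − 112 = 94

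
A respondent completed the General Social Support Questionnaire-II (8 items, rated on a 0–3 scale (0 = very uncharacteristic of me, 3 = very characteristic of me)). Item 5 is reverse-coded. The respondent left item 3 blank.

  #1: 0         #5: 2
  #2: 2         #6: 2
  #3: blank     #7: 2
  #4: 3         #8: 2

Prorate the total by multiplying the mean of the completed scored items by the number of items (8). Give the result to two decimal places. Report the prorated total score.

Reverse-coded (reversed = (0+3) − raw = 3 − raw):
  item 5: 3 − 2 = 1
Completed scored items (7 of 8): 0, 2, 3, 1, 2, 2, 2; sum = 12.
Person mean = 12 / 7 ≈ 1.7143
Prorated total = (12 / 7) × 8 = 13.71 (to 2 dp)

13.71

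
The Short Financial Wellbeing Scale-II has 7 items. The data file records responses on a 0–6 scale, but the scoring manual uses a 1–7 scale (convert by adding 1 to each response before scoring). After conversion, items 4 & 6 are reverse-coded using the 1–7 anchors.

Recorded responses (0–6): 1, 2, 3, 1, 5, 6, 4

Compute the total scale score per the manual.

27

Convert to 1–7: 2, 3, 4, 2, 6, 7, 5
Reverse-coded (reversed = (1+7) − raw = 8 − raw):
  item 4: 8 − 2 = 6
  item 6: 8 − 7 = 1
Scored: 2, 3, 4, 6, 6, 1, 5
Total = 27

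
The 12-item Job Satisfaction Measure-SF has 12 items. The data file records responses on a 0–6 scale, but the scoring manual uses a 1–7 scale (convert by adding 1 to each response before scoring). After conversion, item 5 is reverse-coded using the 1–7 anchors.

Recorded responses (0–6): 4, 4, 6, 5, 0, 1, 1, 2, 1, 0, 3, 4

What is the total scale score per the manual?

49

Convert to 1–7: 5, 5, 7, 6, 1, 2, 2, 3, 2, 1, 4, 5
Reverse-coded (on a 1–7 scale, reversed = 8 − raw):
  item 5: 8 − 1 = 7
Scored: 5, 5, 7, 6, 7, 2, 2, 3, 2, 1, 4, 5
Total = 49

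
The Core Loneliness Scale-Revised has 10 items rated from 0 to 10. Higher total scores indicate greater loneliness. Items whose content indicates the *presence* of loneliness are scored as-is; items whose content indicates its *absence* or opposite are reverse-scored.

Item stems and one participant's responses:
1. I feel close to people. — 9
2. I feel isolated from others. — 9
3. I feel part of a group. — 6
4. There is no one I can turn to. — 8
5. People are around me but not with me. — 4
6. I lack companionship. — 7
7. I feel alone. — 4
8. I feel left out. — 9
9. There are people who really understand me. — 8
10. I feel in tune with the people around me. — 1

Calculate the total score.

Items 1, 3, 9, 10 describe the absence/opposite of loneliness → reverse-score.
reverse-coded value = 10 − response.
  item 1: 10 − 9 = 1
  item 2: 9
  item 3: 10 − 6 = 4
  item 4: 8
  item 5: 4
  item 6: 7
  item 7: 4
  item 8: 9
  item 9: 10 − 8 = 2
  item 10: 10 − 1 = 9
Total = 1 + 9 + 4 + 8 + 4 + 7 + 4 + 9 + 2 + 9 = 57

57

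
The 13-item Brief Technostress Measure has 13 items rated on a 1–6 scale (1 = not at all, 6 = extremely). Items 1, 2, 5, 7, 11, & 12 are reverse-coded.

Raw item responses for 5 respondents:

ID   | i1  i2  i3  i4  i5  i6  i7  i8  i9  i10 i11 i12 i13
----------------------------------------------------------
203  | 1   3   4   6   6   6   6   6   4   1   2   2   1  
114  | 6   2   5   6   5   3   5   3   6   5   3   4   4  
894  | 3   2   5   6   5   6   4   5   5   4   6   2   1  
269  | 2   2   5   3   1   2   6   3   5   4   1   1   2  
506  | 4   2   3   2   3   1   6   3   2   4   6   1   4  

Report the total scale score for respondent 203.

Respondent 203 raw: 1, 3, 4, 6, 6, 6, 6, 6, 4, 1, 2, 2, 1.
Reverse-coded (on a 1–6 scale, reversed = 7 − raw):
  item 1: 7 − 1 = 6
  item 2: 7 − 3 = 4
  item 3: 4
  item 4: 6
  item 5: 7 − 6 = 1
  item 6: 6
  item 7: 7 − 6 = 1
  item 8: 6
  item 9: 4
  item 10: 1
  item 11: 7 − 2 = 5
  item 12: 7 − 2 = 5
  item 13: 1
Sum = 6 + 4 + 4 + 6 + 1 + 6 + 1 + 6 + 4 + 1 + 5 + 5 + 1 = 50

50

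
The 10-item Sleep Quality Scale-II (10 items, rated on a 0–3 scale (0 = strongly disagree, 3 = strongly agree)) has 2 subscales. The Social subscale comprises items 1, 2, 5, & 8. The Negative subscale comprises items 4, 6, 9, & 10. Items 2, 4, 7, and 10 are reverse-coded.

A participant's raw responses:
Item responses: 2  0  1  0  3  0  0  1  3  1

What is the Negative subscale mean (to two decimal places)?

Negative items: 4, 6, 9, 10.
Of these, items 4 & 10 are reverse-coded; reversed = (0+3) − raw = 3 − raw.
  item 4: 3 − 0 = 3
  item 6: 0
  item 9: 3
  item 10: 3 − 1 = 2
Sum = 3 + 0 + 3 + 2 = 8
Mean = 8 / 4 = 2.00

2.00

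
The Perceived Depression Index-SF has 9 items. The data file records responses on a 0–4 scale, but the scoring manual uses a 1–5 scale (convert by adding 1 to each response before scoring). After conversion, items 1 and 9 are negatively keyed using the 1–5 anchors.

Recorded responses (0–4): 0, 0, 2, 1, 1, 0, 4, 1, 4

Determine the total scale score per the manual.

22

Convert to 1–5: 1, 1, 3, 2, 2, 1, 5, 2, 5
Reverse-coded (on a 1–5 scale, reversed = 6 − raw):
  item 1: 6 − 1 = 5
  item 9: 6 − 5 = 1
Scored: 5, 1, 3, 2, 2, 1, 5, 2, 1
Total = 22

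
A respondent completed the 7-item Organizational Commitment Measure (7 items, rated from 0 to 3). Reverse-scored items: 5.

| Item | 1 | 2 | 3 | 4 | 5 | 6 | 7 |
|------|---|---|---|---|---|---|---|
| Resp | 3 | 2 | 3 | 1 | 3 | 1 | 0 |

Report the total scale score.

Raw sum = 13. Reverse-scored items: 5; their raw sum = 3.
Each reversal replaces raw with 3 − raw, changing the total by 3 − 2·raw per item.
Total = 13 + 1·3 − 2·3 = 13 + 3 − 6 = 10

10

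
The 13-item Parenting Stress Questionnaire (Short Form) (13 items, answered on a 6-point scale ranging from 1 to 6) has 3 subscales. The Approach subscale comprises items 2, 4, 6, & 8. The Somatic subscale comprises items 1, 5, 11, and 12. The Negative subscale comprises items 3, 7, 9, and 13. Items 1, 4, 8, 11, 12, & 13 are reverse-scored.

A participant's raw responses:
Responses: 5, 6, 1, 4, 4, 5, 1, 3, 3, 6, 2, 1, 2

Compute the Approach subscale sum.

18

Approach items: 2, 4, 6, 8.
Of these, items 4 and 8 are reverse-scored; reverse-coded value = 7 − response.
  item 2: 6
  item 4: 7 − 4 = 3
  item 6: 5
  item 8: 7 − 3 = 4
Sum = 6 + 3 + 5 + 4 = 18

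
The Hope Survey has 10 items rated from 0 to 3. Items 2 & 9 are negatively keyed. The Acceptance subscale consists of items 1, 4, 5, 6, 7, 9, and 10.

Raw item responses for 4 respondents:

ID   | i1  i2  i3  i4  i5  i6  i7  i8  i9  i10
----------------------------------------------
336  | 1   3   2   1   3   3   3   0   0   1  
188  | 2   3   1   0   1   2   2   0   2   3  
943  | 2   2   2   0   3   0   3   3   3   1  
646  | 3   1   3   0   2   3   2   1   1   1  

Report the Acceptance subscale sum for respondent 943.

Respondent 943 raw: 2, 2, 2, 0, 3, 0, 3, 3, 3, 1.
Acceptance items: 1, 4, 5, 6, 7, 9, 10.
Reverse-coded (on a 0–3 scale, reversed = 3 − raw):
  item 1: 2
  item 4: 0
  item 5: 3
  item 6: 0
  item 7: 3
  item 9: 3 − 3 = 0
  item 10: 1
Sum = 2 + 0 + 3 + 0 + 3 + 0 + 1 = 9

9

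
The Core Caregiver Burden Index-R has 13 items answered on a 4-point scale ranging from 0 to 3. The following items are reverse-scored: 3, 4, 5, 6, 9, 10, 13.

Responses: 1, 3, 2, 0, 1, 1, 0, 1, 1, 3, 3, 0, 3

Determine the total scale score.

18

Reverse-scored items use 3 − raw:
  item 3: 3 − 2 = 1
  item 4: 3 − 0 = 3
  item 5: 3 − 1 = 2
  item 6: 3 − 1 = 2
  item 9: 3 − 1 = 2
  item 10: 3 − 3 = 0
  item 13: 3 − 3 = 0
After reverse-coding: 1, 3, 1, 3, 2, 2, 0, 1, 2, 0, 3, 0, 0
Total = 1 + 3 + 1 + 3 + 2 + 2 + 0 + 1 + 2 + 0 + 3 + 0 + 0 = 18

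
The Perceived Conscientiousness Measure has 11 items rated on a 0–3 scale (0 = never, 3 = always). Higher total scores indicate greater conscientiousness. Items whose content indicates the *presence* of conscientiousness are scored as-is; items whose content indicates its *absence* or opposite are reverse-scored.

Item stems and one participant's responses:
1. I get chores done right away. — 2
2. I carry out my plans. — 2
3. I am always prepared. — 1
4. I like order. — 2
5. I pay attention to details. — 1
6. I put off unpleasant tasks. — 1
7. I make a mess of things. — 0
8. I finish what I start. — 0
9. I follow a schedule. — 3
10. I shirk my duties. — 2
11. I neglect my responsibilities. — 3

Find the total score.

17

Items 6, 7, 10, 11 describe the absence/opposite of conscientiousness → reverse-score.
on a 0–3 scale, reversed = 3 − raw.
  item 1: 2
  item 2: 2
  item 3: 1
  item 4: 2
  item 5: 1
  item 6: 3 − 1 = 2
  item 7: 3 − 0 = 3
  item 8: 0
  item 9: 3
  item 10: 3 − 2 = 1
  item 11: 3 − 3 = 0
Total = 2 + 2 + 1 + 2 + 1 + 2 + 3 + 0 + 3 + 1 + 0 = 17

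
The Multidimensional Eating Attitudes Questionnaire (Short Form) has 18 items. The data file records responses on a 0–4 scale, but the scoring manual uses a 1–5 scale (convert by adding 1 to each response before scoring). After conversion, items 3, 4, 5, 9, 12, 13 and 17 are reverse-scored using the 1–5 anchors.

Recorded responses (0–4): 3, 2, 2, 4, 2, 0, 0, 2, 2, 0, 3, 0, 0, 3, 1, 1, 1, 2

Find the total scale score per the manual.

52

Convert to 1–5: 4, 3, 3, 5, 3, 1, 1, 3, 3, 1, 4, 1, 1, 4, 2, 2, 2, 3
Reverse-coded (reverse-coded value = 6 − response):
  item 3: 6 − 3 = 3
  item 4: 6 − 5 = 1
  item 5: 6 − 3 = 3
  item 9: 6 − 3 = 3
  item 12: 6 − 1 = 5
  item 13: 6 − 1 = 5
  item 17: 6 − 2 = 4
Scored: 4, 3, 3, 1, 3, 1, 1, 3, 3, 1, 4, 5, 5, 4, 2, 2, 4, 3
Total = 52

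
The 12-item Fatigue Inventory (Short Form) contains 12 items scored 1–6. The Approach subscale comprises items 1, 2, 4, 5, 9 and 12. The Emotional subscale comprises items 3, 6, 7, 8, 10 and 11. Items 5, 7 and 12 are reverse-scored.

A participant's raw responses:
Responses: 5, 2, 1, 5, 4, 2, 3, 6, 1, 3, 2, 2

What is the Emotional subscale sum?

18

Emotional items: 3, 6, 7, 8, 10, 11.
Of these, item 7 is reverse-scored; reverse-coded value = 7 − response.
  item 3: 1
  item 6: 2
  item 7: 7 − 3 = 4
  item 8: 6
  item 10: 3
  item 11: 2
Sum = 1 + 2 + 4 + 6 + 3 + 2 = 18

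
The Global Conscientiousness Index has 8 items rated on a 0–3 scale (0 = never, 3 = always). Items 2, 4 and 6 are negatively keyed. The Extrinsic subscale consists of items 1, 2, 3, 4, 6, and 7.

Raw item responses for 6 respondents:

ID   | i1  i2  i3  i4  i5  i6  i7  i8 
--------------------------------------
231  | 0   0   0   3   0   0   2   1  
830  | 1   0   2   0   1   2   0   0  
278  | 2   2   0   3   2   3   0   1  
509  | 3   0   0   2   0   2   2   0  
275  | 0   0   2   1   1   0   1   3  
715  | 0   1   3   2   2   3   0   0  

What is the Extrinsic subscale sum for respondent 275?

Respondent 275 raw: 0, 0, 2, 1, 1, 0, 1, 3.
Extrinsic items: 1, 2, 3, 4, 6, 7.
Reverse-coded (reverse-coded value = 3 − response):
  item 1: 0
  item 2: 3 − 0 = 3
  item 3: 2
  item 4: 3 − 1 = 2
  item 6: 3 − 0 = 3
  item 7: 1
Sum = 0 + 3 + 2 + 2 + 3 + 1 = 11

11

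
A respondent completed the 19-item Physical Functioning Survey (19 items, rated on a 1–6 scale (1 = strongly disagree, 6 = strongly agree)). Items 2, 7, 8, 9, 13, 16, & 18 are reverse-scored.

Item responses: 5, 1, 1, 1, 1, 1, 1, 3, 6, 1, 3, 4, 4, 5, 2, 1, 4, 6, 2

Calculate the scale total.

57

Raw sum = 52. Reverse-scored items: 2, 7, 8, 9, 13, 16, 18; their raw sum = 22.
Each reversal replaces raw with 7 − raw, changing the total by 7 − 2·raw per item.
Total = 52 + 7·7 − 2·22 = 52 + 49 − 44 = 57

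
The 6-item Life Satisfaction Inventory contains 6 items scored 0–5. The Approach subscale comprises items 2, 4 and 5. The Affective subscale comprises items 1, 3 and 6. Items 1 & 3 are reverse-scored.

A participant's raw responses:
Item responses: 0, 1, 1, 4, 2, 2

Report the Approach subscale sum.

7

Approach items: 2, 4, 5.
  item 2: 1
  item 4: 4
  item 5: 2
Sum = 1 + 4 + 2 = 7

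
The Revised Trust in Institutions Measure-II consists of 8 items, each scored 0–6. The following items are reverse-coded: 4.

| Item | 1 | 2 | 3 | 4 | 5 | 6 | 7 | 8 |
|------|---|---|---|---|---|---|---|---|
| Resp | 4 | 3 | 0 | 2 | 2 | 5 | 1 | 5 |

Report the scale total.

Reverse-coded items use 6 − raw:
  item 4: 6 − 2 = 4
After reverse-coding: 4, 3, 0, 4, 2, 5, 1, 5
Total = 4 + 3 + 0 + 4 + 2 + 5 + 1 + 5 = 24

24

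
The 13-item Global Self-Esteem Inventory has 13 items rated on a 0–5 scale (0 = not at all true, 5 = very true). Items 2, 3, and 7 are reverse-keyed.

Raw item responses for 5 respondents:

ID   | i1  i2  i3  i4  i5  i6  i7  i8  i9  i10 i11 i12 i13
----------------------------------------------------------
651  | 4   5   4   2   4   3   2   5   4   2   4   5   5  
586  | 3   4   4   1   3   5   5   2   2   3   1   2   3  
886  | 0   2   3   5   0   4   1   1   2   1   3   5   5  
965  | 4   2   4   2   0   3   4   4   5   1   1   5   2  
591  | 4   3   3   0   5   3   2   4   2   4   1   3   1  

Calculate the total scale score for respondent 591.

34

Respondent 591 raw: 4, 3, 3, 0, 5, 3, 2, 4, 2, 4, 1, 3, 1.
Reverse-coded (reversed = (0+5) − raw = 5 − raw):
  item 1: 4
  item 2: 5 − 3 = 2
  item 3: 5 − 3 = 2
  item 4: 0
  item 5: 5
  item 6: 3
  item 7: 5 − 2 = 3
  item 8: 4
  item 9: 2
  item 10: 4
  item 11: 1
  item 12: 3
  item 13: 1
Sum = 4 + 2 + 2 + 0 + 5 + 3 + 3 + 4 + 2 + 4 + 1 + 3 + 1 = 34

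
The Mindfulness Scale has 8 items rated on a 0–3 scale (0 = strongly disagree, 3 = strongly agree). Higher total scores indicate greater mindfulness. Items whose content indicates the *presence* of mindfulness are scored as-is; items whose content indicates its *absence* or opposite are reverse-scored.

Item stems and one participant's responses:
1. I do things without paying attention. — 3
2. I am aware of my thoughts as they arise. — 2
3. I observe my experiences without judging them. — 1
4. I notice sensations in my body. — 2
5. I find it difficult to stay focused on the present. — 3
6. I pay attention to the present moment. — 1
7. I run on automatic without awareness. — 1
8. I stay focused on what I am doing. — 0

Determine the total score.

8

Items 1, 5, 7 describe the absence/opposite of mindfulness → reverse-score.
reversed = (0+3) − raw = 3 − raw.
  item 1: 3 − 3 = 0
  item 2: 2
  item 3: 1
  item 4: 2
  item 5: 3 − 3 = 0
  item 6: 1
  item 7: 3 − 1 = 2
  item 8: 0
Total = 0 + 2 + 1 + 2 + 0 + 1 + 2 + 0 = 8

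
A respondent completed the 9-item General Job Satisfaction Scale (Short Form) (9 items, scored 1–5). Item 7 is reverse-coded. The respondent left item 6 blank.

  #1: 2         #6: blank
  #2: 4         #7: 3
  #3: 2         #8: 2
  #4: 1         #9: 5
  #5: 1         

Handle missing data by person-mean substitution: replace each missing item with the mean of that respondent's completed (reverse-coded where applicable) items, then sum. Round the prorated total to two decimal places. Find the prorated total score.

22.50

Reverse-coded (reversed = (1+5) − raw = 6 − raw):
  item 7: 6 − 3 = 3
Completed scored items (8 of 9): 2, 4, 2, 1, 1, 3, 2, 5; sum = 20.
Person mean = 20 / 8 ≈ 2.5000
Prorated total = (20 / 8) × 9 = 22.50 (to 2 dp)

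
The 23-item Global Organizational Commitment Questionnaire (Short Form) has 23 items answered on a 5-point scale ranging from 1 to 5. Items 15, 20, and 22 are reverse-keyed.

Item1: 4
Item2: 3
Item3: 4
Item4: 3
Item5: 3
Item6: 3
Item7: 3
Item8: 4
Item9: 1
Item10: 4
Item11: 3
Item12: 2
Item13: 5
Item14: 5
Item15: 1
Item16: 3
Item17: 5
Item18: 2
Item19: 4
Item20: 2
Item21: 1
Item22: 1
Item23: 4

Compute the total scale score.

Apply reverse scoring (reversed = (1+5) − raw = 6 − raw):
  item 15: 6 − 1 = 5
  item 20: 6 − 2 = 4
  item 22: 6 − 1 = 5
Scored responses: 4, 3, 4, 3, 3, 3, 3, 4, 1, 4, 3, 2, 5, 5, 5, 3, 5, 2, 4, 4, 1, 5, 4
Total = 4 + 3 + 4 + 3 + 3 + 3 + 3 + 4 + 1 + 4 + 3 + 2 + 5 + 5 + 5 + 3 + 5 + 2 + 4 + 4 + 1 + 5 + 4 = 80

80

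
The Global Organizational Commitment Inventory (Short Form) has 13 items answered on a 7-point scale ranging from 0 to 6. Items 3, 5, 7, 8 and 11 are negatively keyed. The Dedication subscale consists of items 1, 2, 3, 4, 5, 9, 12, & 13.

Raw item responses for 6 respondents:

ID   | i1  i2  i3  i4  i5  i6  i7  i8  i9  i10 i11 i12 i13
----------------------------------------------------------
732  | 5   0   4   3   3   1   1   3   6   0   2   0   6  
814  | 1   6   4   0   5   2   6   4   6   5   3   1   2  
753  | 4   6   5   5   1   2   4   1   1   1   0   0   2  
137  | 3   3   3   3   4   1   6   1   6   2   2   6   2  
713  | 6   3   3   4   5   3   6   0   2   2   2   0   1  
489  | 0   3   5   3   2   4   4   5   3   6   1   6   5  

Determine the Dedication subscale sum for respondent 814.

19

Respondent 814 raw: 1, 6, 4, 0, 5, 2, 6, 4, 6, 5, 3, 1, 2.
Dedication items: 1, 2, 3, 4, 5, 9, 12, 13.
Reverse-coded (reversed = (0+6) − raw = 6 − raw):
  item 1: 1
  item 2: 6
  item 3: 6 − 4 = 2
  item 4: 0
  item 5: 6 − 5 = 1
  item 9: 6
  item 12: 1
  item 13: 2
Sum = 1 + 6 + 2 + 0 + 1 + 6 + 1 + 2 = 19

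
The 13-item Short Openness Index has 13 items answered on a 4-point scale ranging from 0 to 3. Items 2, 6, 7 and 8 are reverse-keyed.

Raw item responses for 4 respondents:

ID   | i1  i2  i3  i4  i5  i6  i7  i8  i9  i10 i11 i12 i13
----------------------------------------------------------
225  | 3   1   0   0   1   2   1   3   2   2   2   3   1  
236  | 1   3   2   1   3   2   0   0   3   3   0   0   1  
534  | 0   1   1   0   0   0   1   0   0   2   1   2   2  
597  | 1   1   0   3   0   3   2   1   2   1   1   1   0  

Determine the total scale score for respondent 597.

14

Respondent 597 raw: 1, 1, 0, 3, 0, 3, 2, 1, 2, 1, 1, 1, 0.
Reverse-coded (reversed = (0+3) − raw = 3 − raw):
  item 1: 1
  item 2: 3 − 1 = 2
  item 3: 0
  item 4: 3
  item 5: 0
  item 6: 3 − 3 = 0
  item 7: 3 − 2 = 1
  item 8: 3 − 1 = 2
  item 9: 2
  item 10: 1
  item 11: 1
  item 12: 1
  item 13: 0
Sum = 1 + 2 + 0 + 3 + 0 + 0 + 1 + 2 + 2 + 1 + 1 + 1 + 0 = 14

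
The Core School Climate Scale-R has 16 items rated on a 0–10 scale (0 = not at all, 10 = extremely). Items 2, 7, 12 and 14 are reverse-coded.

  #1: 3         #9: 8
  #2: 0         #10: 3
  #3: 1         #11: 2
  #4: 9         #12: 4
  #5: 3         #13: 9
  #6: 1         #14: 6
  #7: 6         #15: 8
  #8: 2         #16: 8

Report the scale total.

81

Raw sum = 73. Reverse-coded items: 2, 7, 12, 14; their raw sum = 16.
Each reversal replaces raw with 10 − raw, changing the total by 10 − 2·raw per item.
Total = 73 + 4·10 − 2·16 = 73 + 40 − 32 = 81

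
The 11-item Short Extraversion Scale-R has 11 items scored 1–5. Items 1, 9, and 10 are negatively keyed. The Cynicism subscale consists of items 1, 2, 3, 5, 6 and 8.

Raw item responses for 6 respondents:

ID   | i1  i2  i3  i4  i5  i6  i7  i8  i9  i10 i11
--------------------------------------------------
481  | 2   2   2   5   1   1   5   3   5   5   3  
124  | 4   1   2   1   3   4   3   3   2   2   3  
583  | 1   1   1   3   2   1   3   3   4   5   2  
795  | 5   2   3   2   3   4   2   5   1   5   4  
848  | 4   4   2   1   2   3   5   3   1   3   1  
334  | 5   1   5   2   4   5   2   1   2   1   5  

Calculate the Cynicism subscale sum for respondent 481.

13

Respondent 481 raw: 2, 2, 2, 5, 1, 1, 5, 3, 5, 5, 3.
Cynicism items: 1, 2, 3, 5, 6, 8.
Reverse-coded (reversed = (1+5) − raw = 6 − raw):
  item 1: 6 − 2 = 4
  item 2: 2
  item 3: 2
  item 5: 1
  item 6: 1
  item 8: 3
Sum = 4 + 2 + 2 + 1 + 1 + 3 = 13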